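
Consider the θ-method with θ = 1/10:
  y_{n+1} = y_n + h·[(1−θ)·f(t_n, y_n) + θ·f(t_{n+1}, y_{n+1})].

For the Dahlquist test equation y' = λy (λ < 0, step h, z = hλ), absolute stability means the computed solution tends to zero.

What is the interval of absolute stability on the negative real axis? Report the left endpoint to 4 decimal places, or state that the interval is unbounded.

z∈(-2.5000,0).

Test eqn y'=λy, z=hλ:
  y_{n+1} = y_n + z·[9/10·y_n + 1/10·y_{n+1}] ⇒ (1 − 1/10z)y_{n+1} = (1 + 9/10z)y_n
  so R(z) = (1 + 9/10z)/(1 − 1/10z).

Find x<0 with |R(x)|<1.
x=-1.69: |R|=0.4457
R=−1: 1+9/10x = −1+1/10x ⇒ -4/5x=2 ⇒ x=2/(-4/5)=-2.5000
Confirm numerically:
  x=-2.370: |R|=0.91593 <1
  x=-2.271: |R|=0.85070 <1
  x=-2.177: |R|=0.78780 <1
  x=-2.945: |R|=1.27501 >1
  x=-2.597: |R|=1.06160 >1
Stable set (-2.5000, 0).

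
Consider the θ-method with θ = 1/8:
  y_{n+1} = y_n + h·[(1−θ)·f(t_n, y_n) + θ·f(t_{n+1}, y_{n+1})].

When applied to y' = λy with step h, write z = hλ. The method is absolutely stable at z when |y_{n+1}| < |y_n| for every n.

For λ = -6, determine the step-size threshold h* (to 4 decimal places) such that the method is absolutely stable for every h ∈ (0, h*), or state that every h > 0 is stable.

Test eqn y'=λy, z=hλ:
  y_{n+1} = y_n + z·[7/8·y_n + 1/8·y_{n+1}] ⇒ (1 − 1/8z)y_{n+1} = (1 + 7/8z)y_n
  Hence R(z) = (1 + 7/8z)/(1 − 1/8z).

Find x<0 with |R(x)|<1.
x=-1.54: |R|=0.2914
R=−1: 1+7/8x = −1+1/8x ⇒ -3/4x=2 ⇒ x=2/(-3/4)=-2.6667
Confirm numerically:
  x=-1.997: |R|=0.59808 <1
  x=-1.719: |R|=0.41496 <1
  x=-1.706: |R|=0.40614 <1
  x=-2.762: |R|=1.05315 >1
  x=-2.734: |R|=1.03764 >1
Interval (-2.6667, 0).

(-2.6667,0); λ=-6 ⇒ h* = (8/3)/6 = 0.4444.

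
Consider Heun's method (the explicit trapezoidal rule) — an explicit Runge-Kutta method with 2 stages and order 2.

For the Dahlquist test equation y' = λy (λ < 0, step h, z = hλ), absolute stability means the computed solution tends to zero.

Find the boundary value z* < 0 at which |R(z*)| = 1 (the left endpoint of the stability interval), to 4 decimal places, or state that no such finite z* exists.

Test eqn y'=λy, z=hλ:
  order 2, 2-stage ⇒ R(z)=1+z+z^2/2
  (e.g. R(-1.17)=0.51445, |R|=0.51445)

Boundary: |R(x)|=1, x<0.
x=-1.17: |R|=0.5144
|R(-1.97)|=0.9704 |R(-1.21)|=0.5221 |R(-0.91)|=0.5041
Bisect:
  x_lo=-2.6426 |R|=1.8491  x_hi=-0.2627 |R|=0.7718
  mid=-1.45266 |R|=0.60245 →hi
  mid=-2.04763 |R|=1.04877 →lo
  mid=-1.75015 |R|=0.78136 →hi
  mid=-1.89889 |R|=0.90400 →hi
  mid=-1.97326 |R|=0.97362 →hi
  mid=-2.01045 |R|=1.01050 →lo
  mid=-1.99185 |R|=0.99189 →hi
  ...
  [-2.00013,-1.99999] ⇒ x*=-2.0000
Stable set (-2.0000, 0).

left endpoint -2.0000.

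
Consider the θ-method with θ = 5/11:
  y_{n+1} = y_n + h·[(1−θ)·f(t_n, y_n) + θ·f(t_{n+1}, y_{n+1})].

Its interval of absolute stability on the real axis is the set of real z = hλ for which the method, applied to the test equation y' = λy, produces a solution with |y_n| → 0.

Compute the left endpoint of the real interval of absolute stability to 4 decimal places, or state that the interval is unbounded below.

Set f=λy, z=hλ:
  y_{n+1} = y_n + z·[6/11·y_n + 5/11·y_{n+1}] ⇒ (1 − 5/11z)y_{n+1} = (1 + 6/11z)y_n
  R(z) = (1 + 6/11z)/(1 − 5/11z).

Find x<0 with |R(x)|<1.
x=-1.05: |R|=0.2892
R=−1: 1+6/11x = −1+5/11x ⇒ -1/11x=2 ⇒ x=2/(-1/11)=-22.0000
Confirm numerically:
  x=-15.389: |R|=0.92483 <1
  x=-14.624: |R|=0.91232 <1
  x=-13.348: |R|=0.88871 <1
  x=-22.165: |R|=1.00135 >1
  x=-22.136: |R|=1.00112 >1
  x=-22.066: |R|=1.00054 >1
So |R|<1 on (-22.0000, 0).

left endpoint -22.0000.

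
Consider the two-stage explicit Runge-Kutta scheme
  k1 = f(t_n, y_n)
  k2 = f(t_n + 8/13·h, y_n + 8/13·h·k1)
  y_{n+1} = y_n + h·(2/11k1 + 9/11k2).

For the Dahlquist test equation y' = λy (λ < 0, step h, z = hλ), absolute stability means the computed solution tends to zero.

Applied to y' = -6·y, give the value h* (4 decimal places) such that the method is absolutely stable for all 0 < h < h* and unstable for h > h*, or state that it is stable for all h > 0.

(-1.9861,0); λ=-6 ⇒ h* = (143/72)/6 = 0.3310.

With y'=λy (z=hλ):
  k1=λy_n ⇒ h·k1=z·y_n;  k2=λ(1+8/13z)y_n ⇒ h·k2=z(1+8/13z)y_n
  y_{n+1}/y_n = 1 + 2/11z + 9/11z(1+8/13z) = 1 + z + 72/143z²
  Hence R(z) = 1 + z + 72/143z².

Find x<0 with |R(x)|<1.
x=-0.9: |R|=0.5078
R=1: x+72/143x²=0 ⇒ x=−143/72=-1.9861; min R=1−1/(4·72/143)=0.5035>−1
Confirm numerically:
  x=-1.767: |R|=0.80506 <1
  x=-1.268: |R|=0.54153 <1
  x=-1.048: |R|=0.50499 <1
  x=-2.410: |R|=1.51436 >1
  x=-2.061: |R|=1.07771 >1
So |R|<1 on (-1.9861, 0).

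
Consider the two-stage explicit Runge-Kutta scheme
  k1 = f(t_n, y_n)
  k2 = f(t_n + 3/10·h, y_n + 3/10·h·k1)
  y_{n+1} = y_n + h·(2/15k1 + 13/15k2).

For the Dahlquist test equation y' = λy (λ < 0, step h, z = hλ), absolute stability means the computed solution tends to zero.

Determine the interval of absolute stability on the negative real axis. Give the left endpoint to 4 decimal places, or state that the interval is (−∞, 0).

(-3.8462, 0).

With y'=λy (z=hλ):
  k1=λy_n ⇒ h·k1=z·y_n;  k2=λ(1+3/10z)y_n ⇒ h·k2=z(1+3/10z)y_n
  y_{n+1}/y_n = 1 + 2/15z + 13/15z(1+3/10z) = 1 + z + 13/50z²
  R(z) = 1 + z + 13/50z².

Find x<0 with |R(x)|<1.
x=-1.2: |R|=0.1744
R=1: x+13/50x²=0 ⇒ x=−50/13=-3.8462; min R=1−1/(4·13/50)=0.0385>−1
Confirm numerically:
  x=-3.356: |R|=0.57231 <1
  x=-3.085: |R|=0.38948 <1
  x=-3.025: |R|=0.35416 <1
  x=-2.275: |R|=0.07066 <1
  x=-4.378: |R|=1.60539 >1
  x=-4.336: |R|=1.55223 >1
  x=-4.001: |R|=1.16108 >1
So |R|<1 on (-3.8462, 0).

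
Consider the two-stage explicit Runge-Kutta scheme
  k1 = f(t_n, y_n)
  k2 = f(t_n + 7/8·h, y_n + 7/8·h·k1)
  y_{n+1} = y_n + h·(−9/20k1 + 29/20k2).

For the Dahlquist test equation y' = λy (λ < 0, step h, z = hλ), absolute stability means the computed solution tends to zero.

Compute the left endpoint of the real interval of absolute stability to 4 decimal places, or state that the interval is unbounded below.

Test eqn y'=λy, z=hλ:
  k1=λy_n ⇒ h·k1=z·y_n;  k2=λ(1+7/8z)y_n ⇒ h·k2=z(1+7/8z)y_n
  y_{n+1}/y_n = 1 − 9/20z + 29/20z(1+7/8z) = 1 + z + 203/160z²
  so R(z) = 1 + z + 203/160z².

Need |R(x)|<1, x<0.
x=-0.94: |R|=1.1811
R=1: x+203/160x²=0 ⇒ x=−160/203=-0.7882; min R=1−1/(4·203/160)=0.8030>−1
Confirm numerically:
  x=-0.748: |R|=0.96187 <1
  x=-0.724: |R|=0.94105 <1
  x=-0.626: |R|=0.87119 <1
  x=-0.466: |R|=0.80952 <1
  x=-1.272: |R|=1.78082 >1
  x=-1.086: |R|=1.41036 >1
  x=-0.928: |R|=1.16463 >1
Stable set (-0.7882, 0).

z* = -0.7882.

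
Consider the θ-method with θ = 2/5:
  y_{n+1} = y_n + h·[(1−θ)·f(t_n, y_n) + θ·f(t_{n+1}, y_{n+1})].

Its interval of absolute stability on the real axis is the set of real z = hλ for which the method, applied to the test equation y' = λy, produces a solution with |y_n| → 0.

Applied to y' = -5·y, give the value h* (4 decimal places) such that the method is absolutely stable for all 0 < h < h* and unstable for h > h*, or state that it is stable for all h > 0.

(-10.0000,0); λ=-5 ⇒ h* = (10)/5 = 2.0000.

Test eqn y'=λy, z=hλ:
  y_{n+1} = y_n + z·[3/5·y_n + 2/5·y_{n+1}] ⇒ (1 − 2/5z)y_{n+1} = (1 + 3/5z)y_n
  R(z) = (1 + 3/5z)/(1 − 2/5z).

Find x<0 with |R(x)|<1.
x=-0.51: |R|=0.5764
R=−1: 1+3/5x = −1+2/5x ⇒ -1/5x=2 ⇒ x=2/(-1/5)=-10.0000
Confirm numerically:
  x=-6.208: |R|=0.78227 <1
  x=-5.992: |R|=0.76401 <1
  x=-5.489: |R|=0.71767 <1
  x=-4.746: |R|=0.63746 <1
  x=-10.181: |R|=1.00714 >1
  x=-10.143: |R|=1.00566 >1
Interval (-10.0000, 0).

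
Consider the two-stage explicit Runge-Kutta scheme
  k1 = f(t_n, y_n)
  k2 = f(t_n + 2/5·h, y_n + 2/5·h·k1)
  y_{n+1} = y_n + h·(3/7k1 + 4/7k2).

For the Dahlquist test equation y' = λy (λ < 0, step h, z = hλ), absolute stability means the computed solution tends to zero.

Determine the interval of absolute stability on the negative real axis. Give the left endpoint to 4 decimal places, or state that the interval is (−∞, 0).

Test eqn y'=λy, z=hλ:
  k1=λy_n ⇒ h·k1=z·y_n;  k2=λ(1+2/5z)y_n ⇒ h·k2=z(1+2/5z)y_n
  y_{n+1}/y_n = 1 + 3/7z + 4/7z(1+2/5z) = 1 + z + 8/35z²
  so R(z) = 1 + z + 8/35z².

Find x<0 with |R(x)|<1.
x=-1.28: |R|=0.0945
R=1: x+8/35x²=0 ⇒ x=−35/8=-4.3750; min R=1−1/(4·8/35)=-0.0938>−1
Confirm numerically:
  x=-3.875: |R|=0.55714 <1
  x=-3.488: |R|=0.29283 <1
  x=-2.638: |R|=0.04736 <1
  x=-4.704: |R|=1.35374 >1
  x=-4.582: |R|=1.21679 >1
  x=-4.479: |R|=1.10647 >1
Stable set (-4.3750, 0).

(-4.3750, 0).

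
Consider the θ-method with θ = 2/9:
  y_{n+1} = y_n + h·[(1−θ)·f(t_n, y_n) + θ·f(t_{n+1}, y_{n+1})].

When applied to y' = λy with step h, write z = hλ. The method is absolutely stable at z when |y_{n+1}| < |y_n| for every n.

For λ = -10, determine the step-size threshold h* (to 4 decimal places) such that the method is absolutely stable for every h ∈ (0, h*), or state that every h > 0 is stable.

Set f=λy, z=hλ:
  y_{n+1} = y_n + z·[7/9·y_n + 2/9·y_{n+1}] ⇒ (1 − 2/9z)y_{n+1} = (1 + 7/9z)y_n
  ⇒ R(z) = (1 + 7/9z)/(1 − 2/9z).

Find x<0 with |R(x)|<1.
x=-1.59: |R|=0.1749
R=−1: 1+7/9x = −1+2/9x ⇒ -5/9x=2 ⇒ x=2/(-5/9)=-3.6000
Confirm numerically:
  x=-3.094: |R|=0.83342 <1
  x=-2.840: |R|=0.74114 <1
  x=-2.634: |R|=0.66148 <1
  x=-4.027: |R|=1.12519 >1
  x=-3.941: |R|=1.10100 >1
Stable set (-3.6000, 0).

(-3.6000,0); λ=-10 ⇒ h* = (18/5)/10 = 0.3600.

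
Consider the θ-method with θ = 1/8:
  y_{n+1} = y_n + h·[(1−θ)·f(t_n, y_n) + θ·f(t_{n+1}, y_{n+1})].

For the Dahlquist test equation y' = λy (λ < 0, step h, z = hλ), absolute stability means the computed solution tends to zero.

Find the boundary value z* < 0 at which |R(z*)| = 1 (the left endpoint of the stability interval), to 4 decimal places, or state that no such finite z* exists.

left endpoint -2.6667.

With y'=λy (z=hλ):
  y_{n+1} = y_n + z·[7/8·y_n + 1/8·y_{n+1}] ⇒ (1 − 1/8z)y_{n+1} = (1 + 7/8z)y_n
  R(z) = (1 + 7/8z)/(1 − 1/8z).

Find x<0 with |R(x)|<1.
x=-0.65: |R|=0.3988
R=−1: 1+7/8x = −1+1/8x ⇒ -3/4x=2 ⇒ x=2/(-3/4)=-2.6667
Confirm numerically:
  x=-2.200: |R|=0.72549 <1
  x=-2.127: |R|=0.68026 <1
  x=-1.972: |R|=0.58203 <1
  x=-3.018: |R|=1.19132 >1
  x=-2.769: |R|=1.05702 >1
So |R|<1 on (-2.6667, 0).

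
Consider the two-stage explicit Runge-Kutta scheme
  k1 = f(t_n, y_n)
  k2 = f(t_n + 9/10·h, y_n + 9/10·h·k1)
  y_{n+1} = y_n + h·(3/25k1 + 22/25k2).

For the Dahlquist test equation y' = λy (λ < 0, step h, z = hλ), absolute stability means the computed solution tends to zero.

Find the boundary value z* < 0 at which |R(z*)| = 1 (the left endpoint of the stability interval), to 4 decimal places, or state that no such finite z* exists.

left endpoint -1.2626.

On y'=λy, z=hλ:
  k1=λy_n ⇒ h·k1=z·y_n;  k2=λ(1+9/10z)y_n ⇒ h·k2=z(1+9/10z)y_n
  y_{n+1}/y_n = 1 + 3/25z + 22/25z(1+9/10z) = 1 + z + 99/125z²
  ⇒ R(z) = 1 + z + 99/125z².

Find x<0 with |R(x)|<1.
x=-1.06: |R|=0.8299
R=1: x+99/125x²=0 ⇒ x=−125/99=-1.2626; min R=1−1/(4·99/125)=0.6843>−1
Confirm numerically:
  x=-0.876: |R|=0.73176 <1
  x=-0.697: |R|=0.68776 <1
  x=-0.581: |R|=0.68635 <1
  x=-1.740: |R|=1.65786 >1
  x=-1.371: |R|=1.11768 >1
  x=-1.325: |R|=1.06546 >1
Interval (-1.2626, 0).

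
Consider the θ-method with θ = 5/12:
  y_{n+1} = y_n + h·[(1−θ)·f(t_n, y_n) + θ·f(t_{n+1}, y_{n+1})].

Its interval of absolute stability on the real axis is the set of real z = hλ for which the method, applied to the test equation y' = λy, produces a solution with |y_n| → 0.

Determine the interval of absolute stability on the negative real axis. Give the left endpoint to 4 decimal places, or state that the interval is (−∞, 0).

With y'=λy (z=hλ):
  y_{n+1} = y_n + z·[7/12·y_n + 5/12·y_{n+1}] ⇒ (1 − 5/12z)y_{n+1} = (1 + 7/12z)y_n
  R(z) = (1 + 7/12z)/(1 − 5/12z).

Find x<0 with |R(x)|<1.
x=-1.32: |R|=0.1484
R=−1: 1+7/12x = −1+5/12x ⇒ -1/6x=2 ⇒ x=2/(-1/6)=-12.0000
Confirm numerically:
  x=-8.533: |R|=0.87315 <1
  x=-7.422: |R|=0.81356 <1
  x=-6.189: |R|=0.72937 <1
  x=-12.492: |R|=1.01322 >1
  x=-12.301: |R|=1.00819 >1
  x=-12.032: |R|=1.00089 >1
So |R|<1 on (-12.0000, 0).

(-12.0000, 0).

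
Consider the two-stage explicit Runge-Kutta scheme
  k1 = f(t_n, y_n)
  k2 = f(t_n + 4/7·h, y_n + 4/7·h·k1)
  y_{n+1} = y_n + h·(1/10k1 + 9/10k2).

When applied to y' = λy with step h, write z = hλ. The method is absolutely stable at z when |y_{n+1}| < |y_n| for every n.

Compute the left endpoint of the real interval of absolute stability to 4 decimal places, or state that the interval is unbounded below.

Test eqn y'=λy, z=hλ:
  k1=λy_n ⇒ h·k1=z·y_n;  k2=λ(1+4/7z)y_n ⇒ h·k2=z(1+4/7z)y_n
  y_{n+1}/y_n = 1 + 1/10z + 9/10z(1+4/7z) = 1 + z + 18/35z²
  Hence R(z) = 1 + z + 18/35z².

Need |R(x)|<1, x<0.
x=-0.57: |R|=0.5971
R=1: x+18/35x²=0 ⇒ x=−35/18=-1.9444; min R=1−1/(4·18/35)=0.5139>−1
Confirm numerically:
  x=-1.282: |R|=0.56324 <1
  x=-1.069: |R|=0.51871 <1
  x=-0.812: |R|=0.52709 <1
  x=-2.273: |R|=1.38407 >1
  x=-2.023: |R|=1.08173 >1
Stable set (-1.9444, 0).

left endpoint -1.9444.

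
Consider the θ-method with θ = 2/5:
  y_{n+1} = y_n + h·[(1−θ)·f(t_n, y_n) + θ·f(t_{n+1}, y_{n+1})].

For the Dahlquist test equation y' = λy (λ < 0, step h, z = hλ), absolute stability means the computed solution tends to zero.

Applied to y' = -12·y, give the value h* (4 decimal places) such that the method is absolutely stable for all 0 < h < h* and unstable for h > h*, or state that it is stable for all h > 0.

(-10.0000,0); λ=-12 ⇒ h* = (10)/12 = 0.8333.

Test eqn y'=λy, z=hλ:
  y_{n+1} = y_n + z·[3/5·y_n + 2/5·y_{n+1}] ⇒ (1 − 2/5z)y_{n+1} = (1 + 3/5z)y_n
  R(z) = (1 + 3/5z)/(1 − 2/5z).

Find x<0 with |R(x)|<1.
x=-1.37: |R|=0.1150
R=−1: 1+3/5x = −1+2/5x ⇒ -1/5x=2 ⇒ x=2/(-1/5)=-10.0000
Confirm numerically:
  x=-9.611: |R|=0.98394 <1
  x=-7.990: |R|=0.90419 <1
  x=-6.659: |R|=0.81761 <1
  x=-4.793: |R|=0.64301 <1
  x=-10.422: |R|=1.01633 >1
  x=-10.349: |R|=1.01358 >1
  x=-10.246: |R|=1.00965 >1
Stable set (-10.0000, 0).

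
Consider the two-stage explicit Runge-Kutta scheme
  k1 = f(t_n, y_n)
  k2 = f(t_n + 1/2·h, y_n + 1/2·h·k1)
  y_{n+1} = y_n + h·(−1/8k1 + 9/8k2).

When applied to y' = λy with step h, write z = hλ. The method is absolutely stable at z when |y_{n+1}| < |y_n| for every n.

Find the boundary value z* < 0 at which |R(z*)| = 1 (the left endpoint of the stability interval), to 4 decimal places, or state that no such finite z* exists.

Set f=λy, z=hλ:
  k1=λy_n ⇒ h·k1=z·y_n;  k2=λ(1+1/2z)y_n ⇒ h·k2=z(1+1/2z)y_n
  y_{n+1}/y_n = 1 − 1/8z + 9/8z(1+1/2z) = 1 + z + 9/16z²
  R(z) = 1 + z + 9/16z².

Need |R(x)|<1, x<0.
x=-1.04: |R|=0.5684
R=1: x+9/16x²=0 ⇒ x=−16/9=-1.7778; min R=1−1/(4·9/16)=0.5556>−1
Confirm numerically:
  x=-1.733: |R|=0.95635 <1
  x=-0.984: |R|=0.56064 <1
  x=-0.750: |R|=0.56641 <1
  x=-2.322: |R|=1.71082 >1
  x=-2.251: |R|=1.59919 >1
Interval (-1.7778, 0).

left endpoint -1.7778.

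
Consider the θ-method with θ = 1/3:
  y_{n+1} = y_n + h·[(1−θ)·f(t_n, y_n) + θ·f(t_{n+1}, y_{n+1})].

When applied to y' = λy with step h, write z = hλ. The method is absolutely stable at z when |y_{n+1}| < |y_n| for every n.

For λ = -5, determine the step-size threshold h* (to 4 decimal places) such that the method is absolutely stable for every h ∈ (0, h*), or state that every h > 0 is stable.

On y'=λy, z=hλ:
  y_{n+1} = y_n + z·[2/3·y_n + 1/3·y_{n+1}] ⇒ (1 − 1/3z)y_{n+1} = (1 + 2/3z)y_n
  Hence R(z) = (1 + 2/3z)/(1 − 1/3z).

Solve |R(x)|<1 on ℝ⁻.
x=-0.58: |R|=0.5140
R=−1: 1+2/3x = −1+1/3x ⇒ -1/3x=2 ⇒ x=2/(-1/3)=-6.0000
Confirm numerically:
  x=-5.666: |R|=0.96146 <1
  x=-5.095: |R|=0.88820 <1
  x=-3.501: |R|=0.61560 <1
  x=-6.483: |R|=1.05093 >1
  x=-6.428: |R|=1.04540 >1
  x=-6.215: |R|=1.02333 >1
Stable set (-6.0000, 0).

(-6.0000,0); λ=-5 ⇒ h* = (6)/5 = 1.2000.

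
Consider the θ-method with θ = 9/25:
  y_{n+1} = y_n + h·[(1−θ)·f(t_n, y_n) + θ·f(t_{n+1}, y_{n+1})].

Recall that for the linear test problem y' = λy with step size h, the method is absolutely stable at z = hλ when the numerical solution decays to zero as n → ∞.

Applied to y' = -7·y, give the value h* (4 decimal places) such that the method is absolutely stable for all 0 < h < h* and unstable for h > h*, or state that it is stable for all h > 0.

On y'=λy, z=hλ:
  y_{n+1} = y_n + z·[16/25·y_n + 9/25·y_{n+1}] ⇒ (1 − 9/25z)y_{n+1} = (1 + 16/25z)y_n
  Hence R(z) = (1 + 16/25z)/(1 − 9/25z).

Solve |R(x)|<1 on ℝ⁻.
x=-1.12: |R|=0.2018
R=−1: 1+16/25x = −1+9/25x ⇒ -7/25x=2 ⇒ x=2/(-7/25)=-7.1429
Confirm numerically:
  x=-6.221: |R|=0.92032 <1
  x=-4.276: |R|=0.68389 <1
  x=-3.681: |R|=0.58312 <1
  x=-7.333: |R|=1.01463 >1
  x=-7.229: |R|=1.00670 >1
Interval (-7.1429, 0).

(-7.1429,0); λ=-7 ⇒ h* = (50/7)/7 = 1.0204.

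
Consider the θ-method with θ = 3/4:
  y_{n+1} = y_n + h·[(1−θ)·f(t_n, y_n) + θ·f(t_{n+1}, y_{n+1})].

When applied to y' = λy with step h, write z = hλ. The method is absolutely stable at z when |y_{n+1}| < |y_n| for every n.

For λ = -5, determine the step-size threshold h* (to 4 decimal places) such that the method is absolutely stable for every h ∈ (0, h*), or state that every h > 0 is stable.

interval (−∞, 0). Any h>0 works for λ=-5.

Test eqn y'=λy, z=hλ:
  y_{n+1} = y_n + z·[1/4·y_n + 3/4·y_{n+1}] ⇒ (1 − 3/4z)y_{n+1} = (1 + 1/4z)y_n
  Hence R(z) = (1 + 1/4z)/(1 − 3/4z).

Boundary: |R(x)|=1, x<0.
x=-0.86: |R|=0.4772
x=-2: |R|=0.2000
x=-10: |R|=0.1765
x=-100: |R|=0.3158
θ=3/4≥1/2 ⇒ |1+1/4x|<|1−3/4x| ∀x<0 ⇒ unbounded interval.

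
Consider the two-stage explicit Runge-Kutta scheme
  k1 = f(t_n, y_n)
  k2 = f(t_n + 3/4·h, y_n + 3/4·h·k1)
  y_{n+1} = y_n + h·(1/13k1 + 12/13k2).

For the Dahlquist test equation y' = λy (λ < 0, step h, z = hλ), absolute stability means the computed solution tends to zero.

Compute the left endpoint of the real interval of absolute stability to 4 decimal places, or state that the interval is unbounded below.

z* = -1.4444.

Set f=λy, z=hλ:
  k1=λy_n ⇒ h·k1=z·y_n;  k2=λ(1+3/4z)y_n ⇒ h·k2=z(1+3/4z)y_n
  y_{n+1}/y_n = 1 + 1/13z + 12/13z(1+3/4z) = 1 + z + 9/13z²
  Hence R(z) = 1 + z + 9/13z².

Need |R(x)|<1, x<0.
x=-1.26: |R|=0.8391
R=1: x+9/13x²=0 ⇒ x=−13/9=-1.4444; min R=1−1/(4·9/13)=0.6389>−1
Confirm numerically:
  x=-1.217: |R|=0.80837 <1
  x=-0.993: |R|=0.68965 <1
  x=-0.896: |R|=0.65980 <1
  x=-0.647: |R|=0.64281 <1
  x=-1.667: |R|=1.25685 >1
  x=-1.531: |R|=1.09174 >1
  x=-1.521: |R|=1.08061 >1
Stable set (-1.4444, 0).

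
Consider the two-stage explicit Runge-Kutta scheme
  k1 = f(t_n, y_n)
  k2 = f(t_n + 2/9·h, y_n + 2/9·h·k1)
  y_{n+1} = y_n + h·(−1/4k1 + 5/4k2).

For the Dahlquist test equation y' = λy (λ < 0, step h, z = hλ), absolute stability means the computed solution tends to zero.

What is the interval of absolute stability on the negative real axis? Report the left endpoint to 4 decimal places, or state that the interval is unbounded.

On y'=λy, z=hλ:
  k1=λy_n ⇒ h·k1=z·y_n;  k2=λ(1+2/9z)y_n ⇒ h·k2=z(1+2/9z)y_n
  y_{n+1}/y_n = 1 − 1/4z + 5/4z(1+2/9z) = 1 + z + 5/18z²
  ⇒ R(z) = 1 + z + 5/18z².

Boundary: |R(x)|=1, x<0.
x=-0.93: |R|=0.3102
R=1: x+5/18x²=0 ⇒ x=−18/5=-3.6000; min R=1−1/(4·5/18)=0.1000>−1
Confirm numerically:
  x=-3.278: |R|=0.70680 <1
  x=-3.235: |R|=0.67201 <1
  x=-1.638: |R|=0.10729 <1
  x=-4.150: |R|=1.63403 >1
  x=-3.852: |R|=1.26964 >1
So |R|<1 on (-3.6000, 0).

z∈(-3.6000,0).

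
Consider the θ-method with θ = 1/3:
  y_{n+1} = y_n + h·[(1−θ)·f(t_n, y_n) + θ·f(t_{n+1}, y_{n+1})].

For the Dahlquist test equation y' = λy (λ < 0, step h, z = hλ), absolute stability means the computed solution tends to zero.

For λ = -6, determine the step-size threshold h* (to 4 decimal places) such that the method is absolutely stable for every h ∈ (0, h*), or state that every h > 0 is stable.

Test eqn y'=λy, z=hλ:
  y_{n+1} = y_n + z·[2/3·y_n + 1/3·y_{n+1}] ⇒ (1 − 1/3z)y_{n+1} = (1 + 2/3z)y_n
  so R(z) = (1 + 2/3z)/(1 − 1/3z).

Boundary: |R(x)|=1, x<0.
x=-0.57: |R|=0.5210
R=−1: 1+2/3x = −1+1/3x ⇒ -1/3x=2 ⇒ x=2/(-1/3)=-6.0000
Confirm numerically:
  x=-5.548: |R|=0.94712 <1
  x=-5.086: |R|=0.88697 <1
  x=-4.919: |R|=0.86349 <1
  x=-2.879: |R|=0.46913 <1
  x=-6.376: |R|=1.04010 >1
  x=-6.198: |R|=1.02153 >1
Stable set (-6.0000, 0).

(-6.0000,0); λ=-6 ⇒ h* = (6)/6 = 1.0000.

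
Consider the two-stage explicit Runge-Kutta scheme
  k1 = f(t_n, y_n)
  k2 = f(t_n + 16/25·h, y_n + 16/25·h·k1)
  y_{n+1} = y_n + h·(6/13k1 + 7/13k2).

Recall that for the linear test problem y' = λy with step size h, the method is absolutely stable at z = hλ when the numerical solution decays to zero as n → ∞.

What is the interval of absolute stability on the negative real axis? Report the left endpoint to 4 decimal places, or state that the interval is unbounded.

z∈(-2.9018,0).

Set f=λy, z=hλ:
  k1=λy_n ⇒ h·k1=z·y_n;  k2=λ(1+16/25z)y_n ⇒ h·k2=z(1+16/25z)y_n
  y_{n+1}/y_n = 1 + 6/13z + 7/13z(1+16/25z) = 1 + z + 112/325z²
  Hence R(z) = 1 + z + 112/325z².

Solve |R(x)|<1 on ℝ⁻.
x=-1.58: |R|=0.2803
R=1: x+112/325x²=0 ⇒ x=−325/112=-2.9018; min R=1−1/(4·112/325)=0.2746>−1
Confirm numerically:
  x=-2.515: |R|=0.66477 <1
  x=-2.480: |R|=0.63952 <1
  x=-2.164: |R|=0.44980 <1
  x=-1.718: |R|=0.29914 <1
  x=-3.293: |R|=1.44396 >1
  x=-3.131: |R|=1.24732 >1
So |R|<1 on (-2.9018, 0).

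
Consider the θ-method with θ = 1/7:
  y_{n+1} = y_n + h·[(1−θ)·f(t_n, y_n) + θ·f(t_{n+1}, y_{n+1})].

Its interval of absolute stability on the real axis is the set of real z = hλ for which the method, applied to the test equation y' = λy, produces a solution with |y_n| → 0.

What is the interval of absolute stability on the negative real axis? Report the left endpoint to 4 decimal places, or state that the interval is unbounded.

With y'=λy (z=hλ):
  y_{n+1} = y_n + z·[6/7·y_n + 1/7·y_{n+1}] ⇒ (1 − 1/7z)y_{n+1} = (1 + 6/7z)y_n
  ⇒ R(z) = (1 + 6/7z)/(1 − 1/7z).

Find x<0 with |R(x)|<1.
x=-0.63: |R|=0.4220
R=−1: 1+6/7x = −1+1/7x ⇒ -5/7x=2 ⇒ x=2/(-5/7)=-2.8000
Confirm numerically:
  x=-2.529: |R|=0.85780 <1
  x=-1.696: |R|=0.36523 <1
  x=-1.301: |R|=0.09710 <1
  x=-3.356: |R|=1.26844 >1
  x=-2.879: |R|=1.03998 >1
Stable set (-2.8000, 0).

(-2.8000, 0).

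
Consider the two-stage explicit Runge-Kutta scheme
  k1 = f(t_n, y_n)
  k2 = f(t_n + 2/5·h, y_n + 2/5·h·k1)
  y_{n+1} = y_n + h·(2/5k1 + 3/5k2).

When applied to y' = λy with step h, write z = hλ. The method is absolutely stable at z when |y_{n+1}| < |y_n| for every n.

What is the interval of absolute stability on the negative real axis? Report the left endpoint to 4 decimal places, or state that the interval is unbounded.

With y'=λy (z=hλ):
  k1=λy_n ⇒ h·k1=z·y_n;  k2=λ(1+2/5z)y_n ⇒ h·k2=z(1+2/5z)y_n
  y_{n+1}/y_n = 1 + 2/5z + 3/5z(1+2/5z) = 1 + z + 6/25z²
  R(z) = 1 + z + 6/25z².

Boundary: |R(x)|=1, x<0.
x=-0.84: |R|=0.3293
R=1: x+6/25x²=0 ⇒ x=−25/6=-4.1667; min R=1−1/(4·6/25)=-0.0417>−1
Confirm numerically:
  x=-3.569: |R|=0.48806 <1
  x=-2.994: |R|=0.15737 <1
  x=-1.786: |R|=0.02045 <1
  x=-4.349: |R|=1.19031 >1
  x=-4.231: |R|=1.06533 >1
Interval (-4.1667, 0).

(-4.1667, 0).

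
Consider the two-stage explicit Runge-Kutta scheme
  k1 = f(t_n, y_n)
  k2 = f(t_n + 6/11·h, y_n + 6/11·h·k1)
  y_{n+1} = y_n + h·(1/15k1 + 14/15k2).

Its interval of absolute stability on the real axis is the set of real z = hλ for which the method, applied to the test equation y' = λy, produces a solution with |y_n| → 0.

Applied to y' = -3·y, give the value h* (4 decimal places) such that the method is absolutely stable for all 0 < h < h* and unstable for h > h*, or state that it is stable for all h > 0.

On y'=λy, z=hλ:
  k1=λy_n ⇒ h·k1=z·y_n;  k2=λ(1+6/11z)y_n ⇒ h·k2=z(1+6/11z)y_n
  y_{n+1}/y_n = 1 + 1/15z + 14/15z(1+6/11z) = 1 + z + 28/55z²
  R(z) = 1 + z + 28/55z².

Find x<0 with |R(x)|<1.
x=-0.34: |R|=0.7189
R=1: x+28/55x²=0 ⇒ x=−55/28=-1.9643; min R=1−1/(4·28/55)=0.5089>−1
Confirm numerically:
  x=-1.558: |R|=0.67775 <1
  x=-1.518: |R|=0.65511 <1
  x=-0.853: |R|=0.51742 <1
  x=-2.253: |R|=1.33115 >1
  x=-2.210: |R|=1.27645 >1
  x=-2.157: |R|=1.21162 >1
Stable set (-1.9643, 0).

(-1.9643,0); λ=-3 ⇒ h* = (55/28)/3 = 0.6548.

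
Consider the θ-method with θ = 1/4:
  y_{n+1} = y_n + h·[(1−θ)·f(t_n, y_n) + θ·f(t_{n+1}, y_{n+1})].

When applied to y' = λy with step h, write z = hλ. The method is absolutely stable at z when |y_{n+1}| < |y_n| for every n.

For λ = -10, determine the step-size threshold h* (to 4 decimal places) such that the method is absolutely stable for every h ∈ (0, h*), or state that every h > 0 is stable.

(-4.0000,0); λ=-10 ⇒ h* = (4)/10 = 0.4000.

On y'=λy, z=hλ:
  y_{n+1} = y_n + z·[3/4·y_n + 1/4·y_{n+1}] ⇒ (1 − 1/4z)y_{n+1} = (1 + 3/4z)y_n
  so R(z) = (1 + 3/4z)/(1 − 1/4z).

Need |R(x)|<1, x<0.
x=-0.35: |R|=0.6782
R=−1: 1+3/4x = −1+1/4x ⇒ -1/2x=2 ⇒ x=2/(-1/2)=-4.0000
Confirm numerically:
  x=-3.331: |R|=0.81749 <1
  x=-2.724: |R|=0.62046 <1
  x=-2.430: |R|=0.51166 <1
  x=-4.303: |R|=1.07299 >1
  x=-4.021: |R|=1.00524 >1
Stable set (-4.0000, 0).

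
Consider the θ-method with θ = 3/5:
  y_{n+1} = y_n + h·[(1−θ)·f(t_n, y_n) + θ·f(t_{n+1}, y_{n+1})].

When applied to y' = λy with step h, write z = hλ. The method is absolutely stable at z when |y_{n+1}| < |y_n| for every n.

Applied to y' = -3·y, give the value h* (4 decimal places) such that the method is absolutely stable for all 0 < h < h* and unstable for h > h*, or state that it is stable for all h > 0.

With y'=λy (z=hλ):
  y_{n+1} = y_n + z·[2/5·y_n + 3/5·y_{n+1}] ⇒ (1 − 3/5z)y_{n+1} = (1 + 2/5z)y_n
  so R(z) = (1 + 2/5z)/(1 − 3/5z).

Solve |R(x)|<1 on ℝ⁻.
x=-1.51: |R|=0.2078
x=-2: |R|=0.0909
x=-10: |R|=0.4286
x=-100: |R|=0.6393
θ=3/5≥1/2 ⇒ |1+2/5x|<|1−3/5x| ∀x<0 ⇒ stable on all of ℝ⁻.

interval (−∞, 0). Any h>0 works for λ=-3.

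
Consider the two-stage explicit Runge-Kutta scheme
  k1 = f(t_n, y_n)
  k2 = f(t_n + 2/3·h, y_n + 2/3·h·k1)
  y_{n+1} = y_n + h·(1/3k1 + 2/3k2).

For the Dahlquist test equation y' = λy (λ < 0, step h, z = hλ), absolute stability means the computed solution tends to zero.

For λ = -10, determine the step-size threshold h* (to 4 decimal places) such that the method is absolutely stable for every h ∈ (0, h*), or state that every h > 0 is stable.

Test eqn y'=λy, z=hλ:
  k1=λy_n ⇒ h·k1=z·y_n;  k2=λ(1+2/3z)y_n ⇒ h·k2=z(1+2/3z)y_n
  y_{n+1}/y_n = 1 + 1/3z + 2/3z(1+2/3z) = 1 + z + 4/9z²
  R(z) = 1 + z + 4/9z².

Find x<0 with |R(x)|<1.
x=-1.67: |R|=0.5695
R=1: x+4/9x²=0 ⇒ x=−9/4=-2.2500; min R=1−1/(4·4/9)=0.4375>−1
Confirm numerically:
  x=-2.031: |R|=0.80232 <1
  x=-0.945: |R|=0.45190 <1
  x=-0.912: |R|=0.45766 <1
  x=-2.696: |R|=1.53441 >1
  x=-2.655: |R|=1.47790 >1
  x=-2.379: |R|=1.13640 >1
Stable set (-2.2500, 0).

(-2.2500,0); λ=-10 ⇒ h* = (9/4)/10 = 0.2250.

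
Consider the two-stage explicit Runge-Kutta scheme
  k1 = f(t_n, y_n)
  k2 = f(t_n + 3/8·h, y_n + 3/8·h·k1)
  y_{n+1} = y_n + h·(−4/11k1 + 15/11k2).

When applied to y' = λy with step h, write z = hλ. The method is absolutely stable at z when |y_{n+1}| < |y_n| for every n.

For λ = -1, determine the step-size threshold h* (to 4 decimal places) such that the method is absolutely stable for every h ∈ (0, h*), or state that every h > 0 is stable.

With y'=λy (z=hλ):
  k1=λy_n ⇒ h·k1=z·y_n;  k2=λ(1+3/8z)y_n ⇒ h·k2=z(1+3/8z)y_n
  y_{n+1}/y_n = 1 − 4/11z + 15/11z(1+3/8z) = 1 + z + 45/88z²
  R(z) = 1 + z + 45/88z².

Solve |R(x)|<1 on ℝ⁻.
x=-0.61: |R|=0.5803
R=1: x+45/88x²=0 ⇒ x=−88/45=-1.9556; min R=1−1/(4·45/88)=0.5111>−1
Confirm numerically:
  x=-1.869: |R|=0.91728 <1
  x=-1.637: |R|=0.73334 <1
  x=-1.139: |R|=0.52440 <1
  x=-0.977: |R|=0.51111 <1
  x=-2.158: |R|=1.22340 >1
  x=-2.033: |R|=1.08051 >1
Interval (-1.9556, 0).

(-1.9556,0); λ=-1 ⇒ h* = (88/45)/1 = 1.9556.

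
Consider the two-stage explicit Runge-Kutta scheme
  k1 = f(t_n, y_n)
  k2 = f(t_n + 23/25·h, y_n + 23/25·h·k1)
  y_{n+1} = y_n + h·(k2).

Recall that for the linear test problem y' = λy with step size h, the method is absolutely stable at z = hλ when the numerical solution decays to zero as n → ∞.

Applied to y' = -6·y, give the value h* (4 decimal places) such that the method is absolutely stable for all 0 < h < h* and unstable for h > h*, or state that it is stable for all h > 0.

(-1.0870,0); λ=-6 ⇒ h* = (25/23)/6 = 0.1812.

With y'=λy (z=hλ):
  k1=λy_n ⇒ h·k1=z·y_n;  k2=λ(1+23/25z)y_n ⇒ h·k2=z(1+23/25z)y_n
  y_{n+1}/y_n = 1 + z(1+23/25z) = 1 + z + 23/25z²
  Hence R(z) = 1 + z + 23/25z².

Solve |R(x)|<1 on ℝ⁻.
x=-1.47: |R|=1.5180
R=1: x+23/25x²=0 ⇒ x=−25/23=-1.0870; min R=1−1/(4·23/25)=0.7283>−1
Confirm numerically:
  x=-0.970: |R|=0.89563 <1
  x=-0.882: |R|=0.83369 <1
  x=-0.767: |R|=0.77423 <1
  x=-0.589: |R|=0.73017 <1
  x=-1.264: |R|=1.20588 >1
  x=-1.180: |R|=1.10101 >1
  x=-1.140: |R|=1.05563 >1
Interval (-1.0870, 0).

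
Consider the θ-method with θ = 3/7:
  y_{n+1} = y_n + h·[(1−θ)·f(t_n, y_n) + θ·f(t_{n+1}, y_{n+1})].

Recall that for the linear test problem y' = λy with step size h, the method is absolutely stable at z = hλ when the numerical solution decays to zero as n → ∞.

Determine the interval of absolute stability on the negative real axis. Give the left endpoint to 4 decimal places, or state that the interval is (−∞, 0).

z∈(-14.0000,0).

Set f=λy, z=hλ:
  y_{n+1} = y_n + z·[4/7·y_n + 3/7·y_{n+1}] ⇒ (1 − 3/7z)y_{n+1} = (1 + 4/7z)y_n
  R(z) = (1 + 4/7z)/(1 − 3/7z).

Find x<0 with |R(x)|<1.
x=-1.62: |R|=0.0438
R=−1: 1+4/7x = −1+3/7x ⇒ -1/7x=2 ⇒ x=2/(-1/7)=-14.0000
Confirm numerically:
  x=-8.221: |R|=0.81748 <1
  x=-7.747: |R|=0.79323 <1
  x=-6.755: |R|=0.73427 <1
  x=-14.535: |R|=1.01057 >1
  x=-14.373: |R|=1.00744 >1
So |R|<1 on (-14.0000, 0).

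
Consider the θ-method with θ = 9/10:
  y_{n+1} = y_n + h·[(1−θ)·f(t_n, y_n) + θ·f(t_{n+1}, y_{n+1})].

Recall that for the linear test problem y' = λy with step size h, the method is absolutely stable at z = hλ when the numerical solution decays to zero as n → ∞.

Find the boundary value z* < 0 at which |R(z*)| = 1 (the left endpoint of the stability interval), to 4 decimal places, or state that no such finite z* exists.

interval (−∞, 0).

Test eqn y'=λy, z=hλ:
  y_{n+1} = y_n + z·[1/10·y_n + 9/10·y_{n+1}] ⇒ (1 − 9/10z)y_{n+1} = (1 + 1/10z)y_n
  so R(z) = (1 + 1/10z)/(1 − 9/10z).

Solve |R(x)|<1 on ℝ⁻.
x=-0.36: |R|=0.7281
x=-2: |R|=0.2857
x=-10: |R|=0.0000
x=-100: |R|=0.0989
θ=9/10≥1/2 ⇒ |1+1/10x|<|1−9/10x| ∀x<0 ⇒ stable on all of ℝ⁻.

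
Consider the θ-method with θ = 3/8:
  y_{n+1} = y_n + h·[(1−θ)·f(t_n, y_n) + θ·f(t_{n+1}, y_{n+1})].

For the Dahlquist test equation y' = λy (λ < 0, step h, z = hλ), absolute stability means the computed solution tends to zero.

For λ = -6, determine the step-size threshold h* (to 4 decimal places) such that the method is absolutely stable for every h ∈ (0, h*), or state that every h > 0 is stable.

Test eqn y'=λy, z=hλ:
  y_{n+1} = y_n + z·[5/8·y_n + 3/8·y_{n+1}] ⇒ (1 − 3/8z)y_{n+1} = (1 + 5/8z)y_n
  R(z) = (1 + 5/8z)/(1 − 3/8z).

Need |R(x)|<1, x<0.
x=-0.34: |R|=0.6984
R=−1: 1+5/8x = −1+3/8x ⇒ -1/4x=2 ⇒ x=2/(-1/4)=-8.0000
Confirm numerically:
  x=-7.959: |R|=0.99743 <1
  x=-5.700: |R|=0.81673 <1
  x=-5.579: |R|=0.80426 <1
  x=-3.206: |R|=0.45578 <1
  x=-8.436: |R|=1.02618 >1
  x=-8.190: |R|=1.01167 >1
  x=-8.097: |R|=1.00601 >1
So |R|<1 on (-8.0000, 0).

(-8.0000,0); λ=-6 ⇒ h* = (8)/6 = 1.3333.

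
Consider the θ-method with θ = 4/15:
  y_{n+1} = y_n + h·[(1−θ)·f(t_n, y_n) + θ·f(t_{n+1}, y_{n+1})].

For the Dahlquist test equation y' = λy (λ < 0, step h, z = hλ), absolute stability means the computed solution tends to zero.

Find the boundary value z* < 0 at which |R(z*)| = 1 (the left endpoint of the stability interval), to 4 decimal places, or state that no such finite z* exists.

With y'=λy (z=hλ):
  y_{n+1} = y_n + z·[11/15·y_n + 4/15·y_{n+1}] ⇒ (1 − 4/15z)y_{n+1} = (1 + 11/15z)y_n
  Hence R(z) = (1 + 11/15z)/(1 − 4/15z).

Boundary: |R(x)|=1, x<0.
x=-1.48: |R|=0.0612
R=−1: 1+11/15x = −1+4/15x ⇒ -7/15x=2 ⇒ x=2/(-7/15)=-4.2857
Confirm numerically:
  x=-3.935: |R|=0.92014 <1
  x=-3.575: |R|=0.83020 <1
  x=-2.930: |R|=0.64484 <1
  x=-2.845: |R|=0.61770 <1
  x=-4.748: |R|=1.09520 >1
  x=-4.693: |R|=1.08442 >1
Stable set (-4.2857, 0).

left endpoint -4.2857.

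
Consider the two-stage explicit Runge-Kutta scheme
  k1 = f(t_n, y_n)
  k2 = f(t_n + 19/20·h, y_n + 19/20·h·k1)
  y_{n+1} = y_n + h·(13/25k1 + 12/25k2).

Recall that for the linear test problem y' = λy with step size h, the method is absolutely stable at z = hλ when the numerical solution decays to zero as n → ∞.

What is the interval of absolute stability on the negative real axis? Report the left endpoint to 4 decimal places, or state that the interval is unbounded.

Test eqn y'=λy, z=hλ:
  k1=λy_n ⇒ h·k1=z·y_n;  k2=λ(1+19/20z)y_n ⇒ h·k2=z(1+19/20z)y_n
  y_{n+1}/y_n = 1 + 13/25z + 12/25z(1+19/20z) = 1 + z + 57/125z²
  so R(z) = 1 + z + 57/125z².

Boundary: |R(x)|=1, x<0.
x=-1.35: |R|=0.4811
R=1: x+57/125x²=0 ⇒ x=−125/57=-2.1930; min R=1−1/(4·57/125)=0.4518>−1
Confirm numerically:
  x=-1.798: |R|=0.67616 <1
  x=-1.788: |R|=0.66981 <1
  x=-1.665: |R|=0.59913 <1
  x=-1.580: |R|=0.55836 <1
  x=-2.773: |R|=1.73343 >1
  x=-2.352: |R|=1.17055 >1
So |R|<1 on (-2.1930, 0).

z∈(-2.1930,0).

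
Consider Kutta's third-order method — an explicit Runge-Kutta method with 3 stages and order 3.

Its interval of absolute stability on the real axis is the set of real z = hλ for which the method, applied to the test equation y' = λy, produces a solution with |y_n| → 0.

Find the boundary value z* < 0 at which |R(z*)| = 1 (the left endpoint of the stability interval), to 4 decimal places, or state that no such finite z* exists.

z* = -2.5127.

With y'=λy (z=hλ):
  order 3, 3-stage ⇒ R(z)=1+z+z^2/2+z^3/6
  (e.g. R(-0.53)=0.58564, |R|=0.58564)

Solve |R(x)|<1 on ℝ⁻.
x=-0.53: |R|=0.5856
|R(-2.49)|=0.9630 |R(-0.95)|=0.3584 |R(-0.59)|=0.5498
Bisect:
  x_lo=-3.1973 |R|=2.5336  x_hi=-0.2217 |R|=0.8010
  mid=-1.70954 |R|=0.08097 →hi
  mid=-2.45344 |R|=0.90512 →hi
  mid=-2.82539 |R|=1.59308 →lo
  mid=-2.63942 |R|=1.22075 →lo
  mid=-2.54643 |R|=1.05625 →lo
  mid=-2.49993 |R|=0.97906 →hi
  mid=-2.52318 |R|=1.01724 →lo
  ...
  [-2.51283,-2.51265] ⇒ x*=-2.5127
Interval (-2.5127, 0).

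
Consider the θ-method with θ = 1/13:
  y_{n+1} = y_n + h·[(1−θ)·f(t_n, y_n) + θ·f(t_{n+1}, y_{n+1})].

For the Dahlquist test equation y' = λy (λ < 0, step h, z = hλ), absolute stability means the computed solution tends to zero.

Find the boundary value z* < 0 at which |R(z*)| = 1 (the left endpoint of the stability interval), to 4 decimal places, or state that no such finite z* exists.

left endpoint -2.3636.

Test eqn y'=λy, z=hλ:
  y_{n+1} = y_n + z·[12/13·y_n + 1/13·y_{n+1}] ⇒ (1 − 1/13z)y_{n+1} = (1 + 12/13z)y_n
  R(z) = (1 + 12/13z)/(1 − 1/13z).

Need |R(x)|<1, x<0.
x=-0.89: |R|=0.1670
R=−1: 1+12/13x = −1+1/13x ⇒ -11/13x=2 ⇒ x=2/(-11/13)=-2.3636
Confirm numerically:
  x=-1.899: |R|=0.65696 <1
  x=-1.787: |R|=0.57104 <1
  x=-1.688: |R|=0.49401 <1
  x=-2.908: |R|=1.37641 >1
  x=-2.729: |R|=1.25552 >1
  x=-2.605: |R|=1.17014 >1
So |R|<1 on (-2.3636, 0).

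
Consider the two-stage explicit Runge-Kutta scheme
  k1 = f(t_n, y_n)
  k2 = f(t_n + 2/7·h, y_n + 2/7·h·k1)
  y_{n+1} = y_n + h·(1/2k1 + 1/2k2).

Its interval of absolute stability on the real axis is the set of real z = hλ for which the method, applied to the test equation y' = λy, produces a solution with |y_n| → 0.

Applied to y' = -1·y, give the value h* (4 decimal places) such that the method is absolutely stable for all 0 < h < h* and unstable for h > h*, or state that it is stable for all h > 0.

(-7.0000,0); λ=-1 ⇒ h* = (7)/1 = 7.0000.

Test eqn y'=λy, z=hλ:
  k1=λy_n ⇒ h·k1=z·y_n;  k2=λ(1+2/7z)y_n ⇒ h·k2=z(1+2/7z)y_n
  y_{n+1}/y_n = 1 + 1/2z + 1/2z(1+2/7z) = 1 + z + 1/7z²
  R(z) = 1 + z + 1/7z².

Need |R(x)|<1, x<0.
x=-1.2: |R|=0.0057
R=1: x+1/7x²=0 ⇒ x=−7=-7.0000; min R=1−1/(4·1/7)=-0.7500>−1
Confirm numerically:
  x=-6.968: |R|=0.96815 <1
  x=-5.463: |R|=0.19952 <1
  x=-4.073: |R|=0.70310 <1
  x=-3.500: |R|=0.75000 <1
  x=-7.510: |R|=1.54716 >1
  x=-7.113: |R|=1.11482 >1
Interval (-7.0000, 0).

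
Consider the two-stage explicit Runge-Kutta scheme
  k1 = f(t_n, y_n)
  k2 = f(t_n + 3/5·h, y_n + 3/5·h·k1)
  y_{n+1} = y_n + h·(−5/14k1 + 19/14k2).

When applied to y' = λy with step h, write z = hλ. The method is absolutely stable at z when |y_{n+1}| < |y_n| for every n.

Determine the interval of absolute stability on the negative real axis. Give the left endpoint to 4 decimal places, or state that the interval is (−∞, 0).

With y'=λy (z=hλ):
  k1=λy_n ⇒ h·k1=z·y_n;  k2=λ(1+3/5z)y_n ⇒ h·k2=z(1+3/5z)y_n
  y_{n+1}/y_n = 1 − 5/14z + 19/14z(1+3/5z) = 1 + z + 57/70z²
  ⇒ R(z) = 1 + z + 57/70z².

Boundary: |R(x)|=1, x<0.
x=-1.09: |R|=0.8775
R=1: x+57/70x²=0 ⇒ x=−70/57=-1.2281; min R=1−1/(4·57/70)=0.6930>−1
Confirm numerically:
  x=-0.943: |R|=0.78110 <1
  x=-0.734: |R|=0.70470 <1
  x=-0.537: |R|=0.69781 <1
  x=-1.603: |R|=1.48940 >1
  x=-1.343: |R|=1.12569 >1
  x=-1.311: |R|=1.08853 >1
Stable set (-1.2281, 0).

(-1.2281, 0).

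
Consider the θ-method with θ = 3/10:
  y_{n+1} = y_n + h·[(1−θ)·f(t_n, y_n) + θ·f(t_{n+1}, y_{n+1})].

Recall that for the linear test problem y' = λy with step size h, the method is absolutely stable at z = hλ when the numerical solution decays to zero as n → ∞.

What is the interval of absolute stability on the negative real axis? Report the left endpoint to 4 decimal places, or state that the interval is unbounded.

Test eqn y'=λy, z=hλ:
  y_{n+1} = y_n + z·[7/10·y_n + 3/10·y_{n+1}] ⇒ (1 − 3/10z)y_{n+1} = (1 + 7/10z)y_n
  ⇒ R(z) = (1 + 7/10z)/(1 − 3/10z).

Find x<0 with |R(x)|<1.
x=-1.03: |R|=0.2131
R=−1: 1+7/10x = −1+3/10x ⇒ -2/5x=2 ⇒ x=2/(-2/5)=-5.0000
Confirm numerically:
  x=-4.745: |R|=0.95791 <1
  x=-4.304: |R|=0.87849 <1
  x=-2.455: |R|=0.41376 <1
  x=-5.269: |R|=1.04169 >1
  x=-5.221: |R|=1.03445 >1
Interval (-5.0000, 0).

(-5.0000, 0).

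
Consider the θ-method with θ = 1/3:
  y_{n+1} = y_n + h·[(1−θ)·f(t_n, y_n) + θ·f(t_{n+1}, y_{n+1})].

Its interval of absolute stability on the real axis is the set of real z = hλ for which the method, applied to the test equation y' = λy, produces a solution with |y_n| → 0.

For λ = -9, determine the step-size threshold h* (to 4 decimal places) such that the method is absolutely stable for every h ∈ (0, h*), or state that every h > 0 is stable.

(-6.0000,0); λ=-9 ⇒ h* = (6)/9 = 0.6667.

With y'=λy (z=hλ):
  y_{n+1} = y_n + z·[2/3·y_n + 1/3·y_{n+1}] ⇒ (1 − 1/3z)y_{n+1} = (1 + 2/3z)y_n
  ⇒ R(z) = (1 + 2/3z)/(1 − 1/3z).

Need |R(x)|<1, x<0.
x=-0.58: |R|=0.5140
R=−1: 1+2/3x = −1+1/3x ⇒ -1/3x=2 ⇒ x=2/(-1/3)=-6.0000
Confirm numerically:
  x=-5.752: |R|=0.97166 <1
  x=-4.328: |R|=0.77183 <1
  x=-3.540: |R|=0.62385 <1
  x=-6.579: |R|=1.06044 >1
  x=-6.271: |R|=1.02923 >1
  x=-6.180: |R|=1.01961 >1
So |R|<1 on (-6.0000, 0).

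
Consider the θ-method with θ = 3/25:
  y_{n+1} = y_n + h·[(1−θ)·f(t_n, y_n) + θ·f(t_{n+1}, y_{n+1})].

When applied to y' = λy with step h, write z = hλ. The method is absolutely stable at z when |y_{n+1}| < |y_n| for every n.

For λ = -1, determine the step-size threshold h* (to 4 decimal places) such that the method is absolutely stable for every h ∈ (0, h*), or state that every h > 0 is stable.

(-2.6316,0); λ=-1 ⇒ h* = (50/19)/1 = 2.6316.

With y'=λy (z=hλ):
  y_{n+1} = y_n + z·[22/25·y_n + 3/25·y_{n+1}] ⇒ (1 − 3/25z)y_{n+1} = (1 + 22/25z)y_n
  Hence R(z) = (1 + 22/25z)/(1 − 3/25z).

Solve |R(x)|<1 on ℝ⁻.
x=-1.08: |R|=0.0439
R=−1: 1+22/25x = −1+3/25x ⇒ -19/25x=2 ⇒ x=2/(-19/25)=-2.6316
Confirm numerically:
  x=-2.472: |R|=0.90647 <1
  x=-1.926: |R|=0.56443 <1
  x=-1.401: |R|=0.19936 <1
  x=-3.220: |R|=1.32256 >1
  x=-3.126: |R|=1.27326 >1
  x=-2.869: |R|=1.13423 >1
So |R|<1 on (-2.6316, 0).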